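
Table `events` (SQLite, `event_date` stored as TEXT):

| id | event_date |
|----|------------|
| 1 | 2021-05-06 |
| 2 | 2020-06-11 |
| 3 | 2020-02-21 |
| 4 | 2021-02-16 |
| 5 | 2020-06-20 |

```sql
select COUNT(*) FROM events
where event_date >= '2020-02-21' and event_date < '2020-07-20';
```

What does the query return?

Rows in [2020-02-21, 2020-07-20): 2020-06-11, 2020-02-21, 2020-06-20 → 3 rows.

3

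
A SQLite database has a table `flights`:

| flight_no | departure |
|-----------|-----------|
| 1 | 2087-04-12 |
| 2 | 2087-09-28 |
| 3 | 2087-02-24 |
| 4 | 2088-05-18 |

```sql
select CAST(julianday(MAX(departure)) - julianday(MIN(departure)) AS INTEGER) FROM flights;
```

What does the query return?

MIN = 2087-02-24, MAX = 2088-05-18.
4 days remain in February 2087 after the 24th (28 − 24).
Full months from March 2087 through April 2088 contribute their day counts.
Then 18 days into May 2088.
Total: 4 + 31 + 30 + 31 + 30 + 31 + 31 + 30 + 31 + 30 + 31 + 31 + 29 + 31 + 30 + 18 = 449.

449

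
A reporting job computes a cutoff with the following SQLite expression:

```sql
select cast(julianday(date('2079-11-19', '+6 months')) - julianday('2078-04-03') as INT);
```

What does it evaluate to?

777

Adding +6 months to 2079-11-19 gives 2080-05-19.
27 days remain in April 2078 after the 3rd (30 − 3).
Full months from May 2078 through April 2080 contribute their day counts.
Then 19 days into May 2080.
Total: 27 + 31 + 30 + 31 + 31 + 30 + 31 + 30 + 31 + 31 + 28 + 31 + 30 + 31 + 30 + 31 + 31 + 30 + 31 + 30 + 31 + 31 + 29 + 31 + 30 + 19 = 777.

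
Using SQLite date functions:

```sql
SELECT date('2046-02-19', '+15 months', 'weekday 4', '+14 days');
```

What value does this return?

2047-06-06

Adding +15 months to 2046-02-19 gives 2047-05-19.
`weekday 4` advances to the next Thursday; 2047-05-19 is a Sunday, so it moves forward to 2047-05-23.
May 2047 has 31 days; 8 remain after the 23rd, so 9 days reach 2047-06-01.
Advancing 5 more days within June lands on 2047-06-06.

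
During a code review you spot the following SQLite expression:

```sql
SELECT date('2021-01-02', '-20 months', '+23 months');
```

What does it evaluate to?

Adding -20 months to 2021-01-02 gives 2019-05-02.
Adding +23 months to 2019-05-02 gives 2021-04-02.

2021-04-02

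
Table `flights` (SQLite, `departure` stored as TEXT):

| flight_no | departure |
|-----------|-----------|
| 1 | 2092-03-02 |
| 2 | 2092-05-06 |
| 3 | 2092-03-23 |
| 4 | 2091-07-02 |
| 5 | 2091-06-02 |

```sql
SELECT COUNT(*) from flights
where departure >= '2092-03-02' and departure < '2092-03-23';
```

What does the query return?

1

Rows in [2092-03-02, 2092-03-23): 2092-03-02 → 1 row.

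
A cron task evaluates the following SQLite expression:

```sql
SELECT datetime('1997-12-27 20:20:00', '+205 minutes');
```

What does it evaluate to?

1997-12-27 23:45:00

205 minutes = 3h 25m; +205 minutes from 1997-12-27 20:20:00 is 1997-12-27 23:45:00.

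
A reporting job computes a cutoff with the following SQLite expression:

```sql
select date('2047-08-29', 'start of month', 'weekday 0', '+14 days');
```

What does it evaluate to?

2047-08-18

`start of month` rewinds 2047-08-29 to 2047-08-01.
`weekday 0` advances to the next Sunday; 2047-08-01 is a Thursday, so it moves forward to 2047-08-04.
Advancing 14 more days within August lands on 2047-08-18.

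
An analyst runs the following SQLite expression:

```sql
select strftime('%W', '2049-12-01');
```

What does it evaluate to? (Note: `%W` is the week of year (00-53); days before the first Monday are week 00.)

48

2049-12-01 is a Wednesday. SQLite's %W counts Mondays since the year started; the result is 48.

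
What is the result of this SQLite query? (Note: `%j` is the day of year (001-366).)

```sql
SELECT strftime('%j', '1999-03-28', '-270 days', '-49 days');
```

First apply '-270 days', '-49 days': 1999-03-28 → 1998-05-13.
Day-of-year for 1998-05-13: days since 1998-01-01 inclusive = 133, zero-padded to 133.

133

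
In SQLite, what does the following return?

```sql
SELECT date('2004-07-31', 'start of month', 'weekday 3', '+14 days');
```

2004-07-21

`start of month` rewinds 2004-07-31 to 2004-07-01.
`weekday 3` advances to the next Wednesday; 2004-07-01 is a Thursday, so it moves forward to 2004-07-07.
Advancing 14 more days within July lands on 2004-07-21.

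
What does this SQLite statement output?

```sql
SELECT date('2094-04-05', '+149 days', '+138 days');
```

Applying '+149 days' to 2094-04-05: counting 149 days forward gives 2094-09-01.
Applying '+138 days' to 2094-09-01: counting 138 days forward gives 2095-01-17.

2095-01-17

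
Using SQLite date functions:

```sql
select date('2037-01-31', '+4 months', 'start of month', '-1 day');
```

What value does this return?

2037-04-30

Adding +4 months to 2037-01-31 gives 2037-05-31.
`start of month` rewinds 2037-05-31 to 2037-05-01.
Going back 1 day from 2037-05-01 reaches 2037-04-30 (last day of April, 30 days).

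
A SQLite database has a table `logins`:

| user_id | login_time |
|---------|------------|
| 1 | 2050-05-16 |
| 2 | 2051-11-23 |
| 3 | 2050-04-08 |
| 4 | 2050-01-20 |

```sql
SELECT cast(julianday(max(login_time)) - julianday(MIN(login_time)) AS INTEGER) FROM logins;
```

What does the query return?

MIN = 2050-01-20, MAX = 2051-11-23.
11 days remain in January 2050 after the 20th (31 − 20).
Full months from February 2050 through October 2051 contribute their day counts.
Then 23 days into November 2051.
Total: 11 + 28 + 31 + 30 + 31 + 30 + 31 + 31 + 30 + 31 + 30 + 31 + 31 + 28 + 31 + 30 + 31 + 30 + 31 + 31 + 30 + 31 + 23 = 672.

672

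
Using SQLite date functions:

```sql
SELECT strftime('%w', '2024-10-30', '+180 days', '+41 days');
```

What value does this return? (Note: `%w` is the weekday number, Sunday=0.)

0

First apply '+180 days', '+41 days': 2024-10-30 → 2025-06-08.
2025-06-08 is a Sunday; with Sunday=0 that is 0.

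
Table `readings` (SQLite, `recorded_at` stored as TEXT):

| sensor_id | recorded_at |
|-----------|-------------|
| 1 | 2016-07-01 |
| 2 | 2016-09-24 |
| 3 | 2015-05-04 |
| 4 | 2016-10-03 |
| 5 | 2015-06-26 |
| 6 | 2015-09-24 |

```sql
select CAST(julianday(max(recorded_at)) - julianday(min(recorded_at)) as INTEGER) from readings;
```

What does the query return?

518

MIN = 2015-05-04, MAX = 2016-10-03.
27 days remain in May 2015 after the 4th (31 − 4).
Full months from June 2015 through September 2016 contribute their day counts.
Then 3 days into October 2016.
Total: 27 + 30 + 31 + 31 + 30 + 31 + 30 + 31 + 31 + 29 + 31 + 30 + 31 + 30 + 31 + 31 + 30 + 3 = 518.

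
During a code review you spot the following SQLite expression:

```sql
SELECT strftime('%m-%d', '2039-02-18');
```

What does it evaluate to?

02-18

`%m-%d` extracts the month-day: 02-18.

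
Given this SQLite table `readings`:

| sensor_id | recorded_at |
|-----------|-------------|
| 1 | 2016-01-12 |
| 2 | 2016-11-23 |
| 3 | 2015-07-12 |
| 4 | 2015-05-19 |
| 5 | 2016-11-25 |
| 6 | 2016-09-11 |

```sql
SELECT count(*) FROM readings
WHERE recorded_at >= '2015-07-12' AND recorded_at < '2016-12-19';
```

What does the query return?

5

Rows in [2015-07-12, 2016-12-19): 2016-01-12, 2016-11-23, 2015-07-12, 2016-11-25, 2016-09-11 → 5 rows.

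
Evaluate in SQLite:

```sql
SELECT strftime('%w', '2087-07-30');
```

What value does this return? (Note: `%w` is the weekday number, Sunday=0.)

2087-07-30 is a Wednesday; with Sunday=0 that is 3.

3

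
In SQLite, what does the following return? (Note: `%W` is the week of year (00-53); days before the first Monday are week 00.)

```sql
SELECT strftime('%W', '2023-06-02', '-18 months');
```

First apply '-18 months': 2023-06-02 → 2021-12-02.
2021-12-02 is a Thursday. SQLite's %W counts Mondays since the year started; the result is 48.

48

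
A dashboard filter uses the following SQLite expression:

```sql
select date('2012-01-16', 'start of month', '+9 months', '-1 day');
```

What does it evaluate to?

`start of month` rewinds 2012-01-16 to 2012-01-01.
Adding +9 months to 2012-01-01 gives 2012-10-01.
Going back 1 day from 2012-10-01 reaches 2012-09-30 (last day of September, 30 days).

2012-09-30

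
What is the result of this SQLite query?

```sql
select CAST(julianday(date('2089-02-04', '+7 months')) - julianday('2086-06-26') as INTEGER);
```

1166

Adding +7 months to 2089-02-04 gives 2089-09-04.
4 days remain in June 2086 after the 26th (30 − 26).
Full months from July 2086 through August 2089 contribute their day counts.
Then 4 days into September 2089.
Total: 4 + 31 + 31 + 30 + 31 + 30 + 31 + 31 + 28 + 31 + 30 + 31 + 30 + 31 + 31 + 30 + 31 + 30 + 31 + 31 + 29 + 31 + 30 + 31 + 30 + 31 + 31 + 30 + 31 + 30 + 31 + 31 + 28 + 31 + 30 + 31 + 30 + 31 + 31 + 4 = 1166.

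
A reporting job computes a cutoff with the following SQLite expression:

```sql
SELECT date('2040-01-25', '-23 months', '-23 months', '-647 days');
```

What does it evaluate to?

Adding -23 months to 2040-01-25 gives 2038-02-25.
Adding -23 months to 2038-02-25 gives 2036-03-25.
Applying '-647 days' to 2036-03-25: counting 647 days back gives 2034-06-17.

2034-06-17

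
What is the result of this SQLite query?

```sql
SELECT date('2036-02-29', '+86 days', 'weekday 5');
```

Applying '+86 days' to 2036-02-29: counting 86 days forward gives 2036-05-25.
`weekday 5` advances to the next Friday; 2036-05-25 is a Sunday, so it moves forward to 2036-05-30.

2036-05-30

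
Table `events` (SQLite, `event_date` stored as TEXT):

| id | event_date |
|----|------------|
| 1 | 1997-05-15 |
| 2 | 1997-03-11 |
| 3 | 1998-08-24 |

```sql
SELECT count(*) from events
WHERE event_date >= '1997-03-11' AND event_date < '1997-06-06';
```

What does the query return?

Rows in [1997-03-11, 1997-06-06): 1997-05-15, 1997-03-11 → 2 rows.

2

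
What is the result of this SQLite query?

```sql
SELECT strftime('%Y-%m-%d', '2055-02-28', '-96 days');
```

2054-11-24

First apply '-96 days': 2055-02-28 → 2054-11-24.
`%Y-%m-%d` extracts the ISO date: 2054-11-24.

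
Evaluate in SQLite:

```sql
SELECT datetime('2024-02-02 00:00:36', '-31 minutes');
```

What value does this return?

-31 minutes from 2024-02-02 00:00:36 is 2024-02-01 23:29:36.

2024-02-01 23:29:36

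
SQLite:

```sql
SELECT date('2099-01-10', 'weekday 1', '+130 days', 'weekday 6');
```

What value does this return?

`weekday 1` advances to the next Monday; 2099-01-10 is a Saturday, so it moves forward to 2099-01-12.
Applying '+130 days' to 2099-01-12: counting 130 days forward gives 2099-05-22.
`weekday 6` advances to the next Saturday; 2099-05-22 is a Friday, so it moves forward to 2099-05-23.

2099-05-23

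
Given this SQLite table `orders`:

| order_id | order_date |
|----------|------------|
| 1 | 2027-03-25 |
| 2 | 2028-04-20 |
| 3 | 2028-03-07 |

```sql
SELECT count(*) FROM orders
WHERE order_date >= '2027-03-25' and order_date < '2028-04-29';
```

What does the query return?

Rows in [2027-03-25, 2028-04-29): 2027-03-25, 2028-04-20, 2028-03-07 → 3 rows.

3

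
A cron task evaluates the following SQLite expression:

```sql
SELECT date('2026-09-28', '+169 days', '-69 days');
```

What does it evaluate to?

2027-01-06

Applying '+169 days' to 2026-09-28: counting 169 days forward gives 2027-03-16.
Applying '-69 days' to 2027-03-16: counting 69 days back gives 2027-01-06.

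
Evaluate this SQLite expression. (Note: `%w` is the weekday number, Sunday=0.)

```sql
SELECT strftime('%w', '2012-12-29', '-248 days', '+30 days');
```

First apply '-248 days', '+30 days': 2012-12-29 → 2012-05-25.
2012-05-25 is a Friday; with Sunday=0 that is 5.

5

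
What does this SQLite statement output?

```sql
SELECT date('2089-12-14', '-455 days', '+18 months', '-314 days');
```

Applying '-455 days' to 2089-12-14: counting 455 days back gives 2088-09-15.
Adding +18 months to 2088-09-15 gives 2090-03-15.
Applying '-314 days' to 2090-03-15: counting 314 days back gives 2089-05-05.

2089-05-05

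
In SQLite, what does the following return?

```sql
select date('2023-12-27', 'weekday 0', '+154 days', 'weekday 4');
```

`weekday 0` advances to the next Sunday; 2023-12-27 is a Wednesday, so it moves forward to 2023-12-31.
Applying '+154 days' to 2023-12-31: counting 154 days forward gives 2024-06-02.
`weekday 4` advances to the next Thursday; 2024-06-02 is a Sunday, so it moves forward to 2024-06-06.

2024-06-06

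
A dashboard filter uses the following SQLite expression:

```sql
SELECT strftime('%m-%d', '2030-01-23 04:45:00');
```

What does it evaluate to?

`%m-%d` extracts the month-day: 01-23.

01-23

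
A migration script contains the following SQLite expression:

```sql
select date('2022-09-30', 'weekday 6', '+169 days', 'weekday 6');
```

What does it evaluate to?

2023-03-25

`weekday 6` advances to the next Saturday; 2022-09-30 is a Friday, so it moves forward to 2022-10-01.
Applying '+169 days' to 2022-10-01: counting 169 days forward gives 2023-03-19.
`weekday 6` advances to the next Saturday; 2023-03-19 is a Sunday, so it moves forward to 2023-03-25.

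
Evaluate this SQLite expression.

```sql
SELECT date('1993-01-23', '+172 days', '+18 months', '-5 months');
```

1994-08-14

Applying '+172 days' to 1993-01-23: counting 172 days forward gives 1993-07-14.
Adding +18 months to 1993-07-14 gives 1995-01-14.
Adding -5 months to 1995-01-14 gives 1994-08-14.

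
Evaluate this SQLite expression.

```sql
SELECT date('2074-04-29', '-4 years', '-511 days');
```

Adding -4 years to 2074-04-29 gives 2070-04-29.
Applying '-511 days' to 2070-04-29: counting 511 days back gives 2068-12-04.

2068-12-04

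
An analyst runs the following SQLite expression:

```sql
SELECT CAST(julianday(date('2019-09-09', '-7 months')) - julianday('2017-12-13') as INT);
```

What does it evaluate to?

423

Adding -7 months to 2019-09-09 gives 2019-02-09.
18 days remain in December 2017 after the 13th (31 − 13).
Full months from January 2018 through January 2019 contribute their day counts.
Then 9 days into February 2019.
Total: 18 + 31 + 28 + 31 + 30 + 31 + 30 + 31 + 31 + 30 + 31 + 30 + 31 + 31 + 9 = 423.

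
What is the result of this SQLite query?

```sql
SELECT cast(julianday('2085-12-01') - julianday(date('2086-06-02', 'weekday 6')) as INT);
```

-189

`weekday 6` advances to the next Saturday; 2086-06-02 is a Sunday, so it moves forward to 2086-06-08.
30 days remain in December 2085 after the 1st (31 − 1).
January 2086: 31 days.
February 2086: 28 days.
March 2086: 31 days.
April 2086: 30 days.
May 2086: 31 days.
Then 8 days into June 2086.
Total: 30 + 31 + 28 + 31 + 30 + 31 + 8 = 189.
The subtraction is earlier − later, so the result is −189 → -189.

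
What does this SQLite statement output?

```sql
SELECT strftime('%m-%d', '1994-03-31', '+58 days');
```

05-28

First apply '+58 days': 1994-03-31 → 1994-05-28.
`%m-%d` extracts the month-day: 05-28.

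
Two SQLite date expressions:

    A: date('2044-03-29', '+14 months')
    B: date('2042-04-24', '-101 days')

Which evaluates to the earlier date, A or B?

B

A = 2045-05-29.
B = 2042-01-13.
B is earlier.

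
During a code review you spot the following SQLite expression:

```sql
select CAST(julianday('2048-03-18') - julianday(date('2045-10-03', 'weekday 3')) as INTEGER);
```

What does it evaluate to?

896

`weekday 3` advances to the next Wednesday; 2045-10-03 is a Tuesday, so it moves forward to 2045-10-04.
27 days remain in October 2045 after the 4th (31 − 4).
Full months from November 2045 through February 2048 contribute their day counts.
Then 18 days into March 2048.
Total: 27 + 30 + 31 + 31 + 28 + 31 + 30 + 31 + 30 + 31 + 31 + 30 + 31 + 30 + 31 + 31 + 28 + 31 + 30 + 31 + 30 + 31 + 31 + 30 + 31 + 30 + 31 + 31 + 29 + 18 = 896.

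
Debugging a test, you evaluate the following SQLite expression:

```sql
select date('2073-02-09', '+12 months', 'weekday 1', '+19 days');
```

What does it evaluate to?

Adding +12 months to 2073-02-09 gives 2074-02-09.
`weekday 1` advances to the next Monday; 2074-02-09 is a Friday, so it moves forward to 2074-02-12.
February 2074 has 28 days; 16 remain after the 12th, so 17 days reach 2074-03-01.
Advancing 2 more days within March lands on 2074-03-03.

2074-03-03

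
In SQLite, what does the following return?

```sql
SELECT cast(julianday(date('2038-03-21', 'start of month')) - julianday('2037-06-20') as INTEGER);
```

254

`start of month` rewinds 2038-03-21 to 2038-03-01.
10 days remain in June 2037 after the 20th (30 − 20).
Full months from July 2037 through February 2038 contribute their day counts.
Then 1 day into March 2038.
Total: 10 + 31 + 31 + 30 + 31 + 30 + 31 + 31 + 28 + 1 = 254.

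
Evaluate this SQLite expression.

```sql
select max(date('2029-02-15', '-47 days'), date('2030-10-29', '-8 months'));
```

2030-03-01

date('2029-02-15', '-47 days') → 2028-12-30.
date('2030-10-29', '-8 months') → 2030-03-01.
Later of the two is 2030-03-01.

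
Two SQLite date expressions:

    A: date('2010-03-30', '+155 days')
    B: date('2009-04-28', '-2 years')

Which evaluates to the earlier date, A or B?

B

A = 2010-09-01.
B = 2007-04-28.
B is earlier.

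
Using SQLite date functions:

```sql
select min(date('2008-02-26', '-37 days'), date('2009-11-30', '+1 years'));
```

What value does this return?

date('2008-02-26', '-37 days') → 2008-01-20.
date('2009-11-30', '+1 years') → 2010-11-30.
Earlier of the two is 2008-01-20.

2008-01-20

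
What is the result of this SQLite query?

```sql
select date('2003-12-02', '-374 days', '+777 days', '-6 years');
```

Applying '-374 days' to 2003-12-02: counting 374 days back gives 2002-11-23.
Applying '+777 days' to 2002-11-23: counting 777 days forward gives 2005-01-08.
Adding -6 years to 2005-01-08 gives 1999-01-08.

1999-01-08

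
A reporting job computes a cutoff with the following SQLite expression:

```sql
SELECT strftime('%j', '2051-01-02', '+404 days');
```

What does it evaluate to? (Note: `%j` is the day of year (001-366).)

041

First apply '+404 days': 2051-01-02 → 2052-02-10.
Day-of-year for 2052-02-10: days since 2052-01-01 inclusive = 41, zero-padded to 041.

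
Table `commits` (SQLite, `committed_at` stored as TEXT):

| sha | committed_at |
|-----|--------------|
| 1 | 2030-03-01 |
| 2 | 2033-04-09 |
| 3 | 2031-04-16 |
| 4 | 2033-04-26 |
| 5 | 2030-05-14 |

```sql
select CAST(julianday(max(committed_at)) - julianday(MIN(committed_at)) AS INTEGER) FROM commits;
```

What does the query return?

MIN = 2030-03-01, MAX = 2033-04-26.
30 days remain in March 2030 after the 1st (31 − 1).
Full months from April 2030 through March 2033 contribute their day counts.
Then 26 days into April 2033.
Total: 30 + 30 + 31 + 30 + 31 + 31 + 30 + 31 + 30 + 31 + 31 + 28 + 31 + 30 + 31 + 30 + 31 + 31 + 30 + 31 + 30 + 31 + 31 + 29 + 31 + 30 + 31 + 30 + 31 + 31 + 30 + 31 + 30 + 31 + 31 + 28 + 31 + 26 = 1152.

1152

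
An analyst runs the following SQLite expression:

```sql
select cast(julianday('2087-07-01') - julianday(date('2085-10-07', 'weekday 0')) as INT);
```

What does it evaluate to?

`weekday 0` advances to the next Sunday; 2085-10-07 is already a Sunday, so it stays at 2085-10-07.
24 days remain in October 2085 after the 7th (31 − 7).
Full months from November 2085 through June 2087 contribute their day counts.
Then 1 day into July 2087.
Total: 24 + 30 + 31 + 31 + 28 + 31 + 30 + 31 + 30 + 31 + 31 + 30 + 31 + 30 + 31 + 31 + 28 + 31 + 30 + 31 + 30 + 1 = 632.

632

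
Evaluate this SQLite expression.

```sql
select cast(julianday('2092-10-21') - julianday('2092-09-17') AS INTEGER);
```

13 days remain in September 2092 after the 17th (30 − 17).
Then 21 days into October 2092.
Total: 13 + 21 = 34.

34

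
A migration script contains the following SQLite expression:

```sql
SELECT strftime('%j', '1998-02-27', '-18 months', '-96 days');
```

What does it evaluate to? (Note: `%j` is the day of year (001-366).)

144

First apply '-18 months', '-96 days': 1998-02-27 → 1996-05-23.
Day-of-year for 1996-05-23: days since 1996-01-01 inclusive = 144, zero-padded to 144.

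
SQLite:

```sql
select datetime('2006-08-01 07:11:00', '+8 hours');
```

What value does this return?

2006-08-01 15:11:00

+8 hours from 2006-08-01 07:11:00 is 2006-08-01 15:11:00.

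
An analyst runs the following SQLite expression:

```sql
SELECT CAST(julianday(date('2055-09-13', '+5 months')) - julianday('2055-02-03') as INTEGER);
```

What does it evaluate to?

375

Adding +5 months to 2055-09-13 gives 2056-02-13.
25 days remain in February 2055 after the 3rd (28 − 3).
Full months from March 2055 through January 2056 contribute their day counts.
Then 13 days into February 2056.
Total: 25 + 31 + 30 + 31 + 30 + 31 + 31 + 30 + 31 + 30 + 31 + 31 + 13 = 375.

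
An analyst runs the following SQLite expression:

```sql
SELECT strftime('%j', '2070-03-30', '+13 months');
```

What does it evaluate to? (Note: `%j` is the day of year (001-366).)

First apply '+13 months': 2070-03-30 → 2071-04-30.
Day-of-year for 2071-04-30: days since 2071-01-01 inclusive = 120, zero-padded to 120.

120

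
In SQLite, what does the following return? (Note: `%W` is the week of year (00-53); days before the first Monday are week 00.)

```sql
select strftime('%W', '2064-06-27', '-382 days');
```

24

First apply '-382 days': 2064-06-27 → 2063-06-11.
2063-06-11 is a Monday. SQLite's %W counts Mondays since the year started; the result is 24.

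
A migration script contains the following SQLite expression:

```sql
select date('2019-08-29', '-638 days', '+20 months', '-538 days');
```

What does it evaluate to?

2018-02-06

Applying '-638 days' to 2019-08-29: counting 638 days back gives 2017-11-29.
Adding +20 months to 2017-11-29 gives 2019-07-29.
Applying '-538 days' to 2019-07-29: counting 538 days back gives 2018-02-06.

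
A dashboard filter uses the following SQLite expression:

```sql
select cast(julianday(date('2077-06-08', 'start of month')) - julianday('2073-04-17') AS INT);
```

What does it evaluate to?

1506

`start of month` rewinds 2077-06-08 to 2077-06-01.
13 days remain in April 2073 after the 17th (30 − 17).
Full months from May 2073 through May 2077 contribute their day counts.
Then 1 day into June 2077.
Total: 13 + 31 + 30 + 31 + 31 + 30 + 31 + 30 + 31 + 31 + 28 + 31 + 30 + 31 + 30 + 31 + 31 + 30 + 31 + 30 + 31 + 31 + 28 + 31 + 30 + 31 + 30 + 31 + 31 + 30 + 31 + 30 + 31 + 31 + 29 + 31 + 30 + 31 + 30 + 31 + 31 + 30 + 31 + 30 + 31 + 31 + 28 + 31 + 30 + 31 + 1 = 1506.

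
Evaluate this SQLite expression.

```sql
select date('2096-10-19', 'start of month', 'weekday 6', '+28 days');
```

`start of month` rewinds 2096-10-19 to 2096-10-01.
`weekday 6` advances to the next Saturday; 2096-10-01 is a Monday, so it moves forward to 2096-10-06.
October 2096 has 31 days; 25 remain after the 6th, so 26 days reach 2096-11-01.
Advancing 2 more days within November lands on 2096-11-03.

2096-11-03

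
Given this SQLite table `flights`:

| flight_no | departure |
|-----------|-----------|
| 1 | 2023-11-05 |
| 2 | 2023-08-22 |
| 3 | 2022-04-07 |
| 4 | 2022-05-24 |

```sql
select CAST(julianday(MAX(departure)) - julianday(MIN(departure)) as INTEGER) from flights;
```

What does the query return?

MIN = 2022-04-07, MAX = 2023-11-05.
23 days remain in April 2022 after the 7th (30 − 7).
Full months from May 2022 through October 2023 contribute their day counts.
Then 5 days into November 2023.
Total: 23 + 31 + 30 + 31 + 31 + 30 + 31 + 30 + 31 + 31 + 28 + 31 + 30 + 31 + 30 + 31 + 31 + 30 + 31 + 5 = 577.

577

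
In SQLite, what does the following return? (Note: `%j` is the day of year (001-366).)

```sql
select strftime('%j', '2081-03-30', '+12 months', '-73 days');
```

016

First apply '+12 months', '-73 days': 2081-03-30 → 2082-01-16.
Day-of-year for 2082-01-16: days since 2082-01-01 inclusive = 16, zero-padded to 016.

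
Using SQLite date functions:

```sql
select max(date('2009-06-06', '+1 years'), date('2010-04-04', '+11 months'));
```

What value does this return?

2011-03-04

date('2009-06-06', '+1 years') → 2010-06-06.
date('2010-04-04', '+11 months') → 2011-03-04.
Later of the two is 2011-03-04.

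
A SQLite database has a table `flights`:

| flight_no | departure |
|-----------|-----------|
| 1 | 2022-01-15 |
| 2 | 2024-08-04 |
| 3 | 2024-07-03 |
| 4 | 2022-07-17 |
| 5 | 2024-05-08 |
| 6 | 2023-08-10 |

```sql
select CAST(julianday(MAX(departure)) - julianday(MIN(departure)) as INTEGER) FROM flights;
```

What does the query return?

MIN = 2022-01-15, MAX = 2024-08-04.
16 days remain in January 2022 after the 15th (31 − 15).
Full months from February 2022 through July 2024 contribute their day counts.
Then 4 days into August 2024.
Total: 16 + 28 + 31 + 30 + 31 + 30 + 31 + 31 + 30 + 31 + 30 + 31 + 31 + 28 + 31 + 30 + 31 + 30 + 31 + 31 + 30 + 31 + 30 + 31 + 31 + 29 + 31 + 30 + 31 + 30 + 31 + 4 = 932.

932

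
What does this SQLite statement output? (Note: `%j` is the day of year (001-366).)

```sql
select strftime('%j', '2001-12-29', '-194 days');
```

First apply '-194 days': 2001-12-29 → 2001-06-18.
Day-of-year for 2001-06-18: days since 2001-01-01 inclusive = 169, zero-padded to 169.

169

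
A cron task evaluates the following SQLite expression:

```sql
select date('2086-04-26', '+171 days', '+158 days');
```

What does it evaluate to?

2087-03-21

Applying '+171 days' to 2086-04-26: counting 171 days forward gives 2086-10-14.
Applying '+158 days' to 2086-10-14: counting 158 days forward gives 2087-03-21.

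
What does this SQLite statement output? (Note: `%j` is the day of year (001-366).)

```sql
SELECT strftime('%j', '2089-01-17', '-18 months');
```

First apply '-18 months': 2089-01-17 → 2087-07-17.
Day-of-year for 2087-07-17: days since 2087-01-01 inclusive = 198, zero-padded to 198.

198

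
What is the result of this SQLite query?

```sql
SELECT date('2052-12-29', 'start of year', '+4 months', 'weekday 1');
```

2052-05-06

`start of year` rewinds 2052-12-29 to 2052-01-01.
Adding +4 months to 2052-01-01 gives 2052-05-01.
`weekday 1` advances to the next Monday; 2052-05-01 is a Wednesday, so it moves forward to 2052-05-06.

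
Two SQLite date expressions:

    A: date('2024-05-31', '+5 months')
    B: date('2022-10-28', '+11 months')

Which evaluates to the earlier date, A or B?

B

A = 2024-10-31.
B = 2023-09-28.
B is earlier.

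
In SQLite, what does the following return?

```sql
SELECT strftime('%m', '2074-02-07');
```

02

`%m` extracts the 2-digit month (01-12): 02.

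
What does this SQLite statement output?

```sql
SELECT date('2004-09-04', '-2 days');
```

Going back 2 days within September lands on 2004-09-02.

2004-09-02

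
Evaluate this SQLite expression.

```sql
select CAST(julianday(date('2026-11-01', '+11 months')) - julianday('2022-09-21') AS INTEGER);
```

Adding +11 months to 2026-11-01 gives 2027-10-01.
9 days remain in September 2022 after the 21st (30 − 21).
Full months from October 2022 through September 2027 contribute their day counts.
Then 1 day into October 2027.
Total: 9 + 31 + 30 + 31 + 31 + 28 + 31 + 30 + 31 + 30 + 31 + 31 + 30 + 31 + 30 + 31 + 31 + 29 + 31 + 30 + 31 + 30 + 31 + 31 + 30 + 31 + 30 + 31 + 31 + 28 + 31 + 30 + 31 + 30 + 31 + 31 + 30 + 31 + 30 + 31 + 31 + 28 + 31 + 30 + 31 + 30 + 31 + 31 + 30 + 31 + 30 + 31 + 31 + 28 + 31 + 30 + 31 + 30 + 31 + 31 + 30 + 1 = 1836.

1836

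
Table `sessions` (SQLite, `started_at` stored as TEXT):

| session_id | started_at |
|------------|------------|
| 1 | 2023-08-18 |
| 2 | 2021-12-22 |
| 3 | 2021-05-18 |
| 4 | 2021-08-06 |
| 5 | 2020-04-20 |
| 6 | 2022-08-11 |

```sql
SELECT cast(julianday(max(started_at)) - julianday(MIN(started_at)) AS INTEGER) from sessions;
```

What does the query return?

MIN = 2020-04-20, MAX = 2023-08-18.
10 days remain in April 2020 after the 20th (30 − 20).
Full months from May 2020 through July 2023 contribute their day counts.
Then 18 days into August 2023.
Total: 10 + 31 + 30 + 31 + 31 + 30 + 31 + 30 + 31 + 31 + 28 + 31 + 30 + 31 + 30 + 31 + 31 + 30 + 31 + 30 + 31 + 31 + 28 + 31 + 30 + 31 + 30 + 31 + 31 + 30 + 31 + 30 + 31 + 31 + 28 + 31 + 30 + 31 + 30 + 31 + 18 = 1215.

1215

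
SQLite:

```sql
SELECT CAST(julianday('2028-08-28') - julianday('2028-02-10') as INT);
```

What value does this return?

19 days remain in February 2028 after the 10th (29 − 10).
March 2028: 31 days.
April 2028: 30 days.
May 2028: 31 days.
June 2028: 30 days.
July 2028: 31 days.
Then 28 days into August 2028.
Total: 19 + 31 + 30 + 31 + 30 + 31 + 28 = 200.

200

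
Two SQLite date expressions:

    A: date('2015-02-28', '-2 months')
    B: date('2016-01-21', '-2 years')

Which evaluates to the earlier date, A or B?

A = 2014-12-28.
B = 2014-01-21.
B is earlier.

B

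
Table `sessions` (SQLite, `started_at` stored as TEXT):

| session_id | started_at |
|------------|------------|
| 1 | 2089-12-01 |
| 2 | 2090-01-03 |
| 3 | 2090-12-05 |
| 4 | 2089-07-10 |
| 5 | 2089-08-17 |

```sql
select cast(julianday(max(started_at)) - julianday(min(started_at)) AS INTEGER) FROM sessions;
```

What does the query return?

513

MIN = 2089-07-10, MAX = 2090-12-05.
21 days remain in July 2089 after the 10th (31 − 10).
Full months from August 2089 through November 2090 contribute their day counts.
Then 5 days into December 2090.
Total: 21 + 31 + 30 + 31 + 30 + 31 + 31 + 28 + 31 + 30 + 31 + 30 + 31 + 31 + 30 + 31 + 30 + 5 = 513.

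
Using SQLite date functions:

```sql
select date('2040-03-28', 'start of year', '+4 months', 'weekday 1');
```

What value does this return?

2040-05-07

`start of year` rewinds 2040-03-28 to 2040-01-01.
Adding +4 months to 2040-01-01 gives 2040-05-01.
`weekday 1` advances to the next Monday; 2040-05-01 is a Tuesday, so it moves forward to 2040-05-07.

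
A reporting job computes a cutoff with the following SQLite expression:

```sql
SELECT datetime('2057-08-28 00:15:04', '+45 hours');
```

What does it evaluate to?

2057-08-29 21:15:04

+45 hours from 2057-08-28 00:15:04 is 2057-08-29 21:15:04 (crosses midnight).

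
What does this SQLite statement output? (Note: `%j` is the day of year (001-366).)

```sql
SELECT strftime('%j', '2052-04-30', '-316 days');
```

First apply '-316 days': 2052-04-30 → 2051-06-19.
Day-of-year for 2051-06-19: days since 2051-01-01 inclusive = 170, zero-padded to 170.

170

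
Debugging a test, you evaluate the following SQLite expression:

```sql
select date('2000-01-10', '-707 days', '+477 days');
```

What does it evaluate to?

1999-05-25

Applying '-707 days' to 2000-01-10: counting 707 days back gives 1998-02-02.
Applying '+477 days' to 1998-02-02: counting 477 days forward gives 1999-05-25.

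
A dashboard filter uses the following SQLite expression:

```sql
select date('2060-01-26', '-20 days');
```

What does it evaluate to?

2060-01-06

Going back 20 days within January lands on 2060-01-06.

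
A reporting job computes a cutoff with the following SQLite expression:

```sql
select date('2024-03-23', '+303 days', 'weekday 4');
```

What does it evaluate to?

2025-01-23

Applying '+303 days' to 2024-03-23: counting 303 days forward gives 2025-01-20.
`weekday 4` advances to the next Thursday; 2025-01-20 is a Monday, so it moves forward to 2025-01-23.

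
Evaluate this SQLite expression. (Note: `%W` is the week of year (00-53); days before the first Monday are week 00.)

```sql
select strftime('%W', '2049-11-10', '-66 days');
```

35

First apply '-66 days': 2049-11-10 → 2049-09-05.
2049-09-05 is a Sunday. SQLite's %W counts Mondays since the year started; the result is 35.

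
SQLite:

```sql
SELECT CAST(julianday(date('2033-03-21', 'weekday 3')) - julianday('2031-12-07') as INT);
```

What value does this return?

`weekday 3` advances to the next Wednesday; 2033-03-21 is a Monday, so it moves forward to 2033-03-23.
24 days remain in December 2031 after the 7th (31 − 7).
Full months from January 2032 through February 2033 contribute their day counts.
Then 23 days into March 2033.
Total: 24 + 31 + 29 + 31 + 30 + 31 + 30 + 31 + 31 + 30 + 31 + 30 + 31 + 31 + 28 + 23 = 472.

472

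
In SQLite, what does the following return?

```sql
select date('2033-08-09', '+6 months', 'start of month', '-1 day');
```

2034-01-31

Adding +6 months to 2033-08-09 gives 2034-02-09.
`start of month` rewinds 2034-02-09 to 2034-02-01.
Going back 1 day from 2034-02-01 reaches 2034-01-31 (last day of January, 31 days).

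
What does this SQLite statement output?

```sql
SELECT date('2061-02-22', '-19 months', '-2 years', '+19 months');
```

Adding -19 months to 2061-02-22 gives 2059-07-22.
Adding -2 years to 2059-07-22 gives 2057-07-22.
Adding +19 months to 2057-07-22 gives 2059-02-22.

2059-02-22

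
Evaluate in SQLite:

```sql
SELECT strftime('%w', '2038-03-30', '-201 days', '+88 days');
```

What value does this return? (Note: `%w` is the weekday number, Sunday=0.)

1

First apply '-201 days', '+88 days': 2038-03-30 → 2037-12-07.
2037-12-07 is a Monday; with Sunday=0 that is 1.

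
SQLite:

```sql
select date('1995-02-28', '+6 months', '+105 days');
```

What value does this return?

1995-12-11

Adding +6 months to 1995-02-28 gives 1995-08-28.
Applying '+105 days' to 1995-08-28: counting 105 days forward gives 1995-12-11.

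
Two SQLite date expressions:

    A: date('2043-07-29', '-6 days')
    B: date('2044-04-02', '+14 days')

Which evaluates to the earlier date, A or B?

A = 2043-07-23.
B = 2044-04-16.
A is earlier.

A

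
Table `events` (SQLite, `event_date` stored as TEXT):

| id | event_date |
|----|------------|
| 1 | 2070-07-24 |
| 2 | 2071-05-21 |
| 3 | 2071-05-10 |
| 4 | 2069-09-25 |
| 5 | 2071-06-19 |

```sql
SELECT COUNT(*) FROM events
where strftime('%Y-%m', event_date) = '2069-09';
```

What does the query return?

1

Rows with year-month 2069-09: 2069-09-25 → 1.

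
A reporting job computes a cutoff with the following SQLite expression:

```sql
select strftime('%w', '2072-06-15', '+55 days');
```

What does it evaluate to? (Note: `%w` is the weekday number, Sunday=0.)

First apply '+55 days': 2072-06-15 → 2072-08-09.
2072-08-09 is a Tuesday; with Sunday=0 that is 2.

2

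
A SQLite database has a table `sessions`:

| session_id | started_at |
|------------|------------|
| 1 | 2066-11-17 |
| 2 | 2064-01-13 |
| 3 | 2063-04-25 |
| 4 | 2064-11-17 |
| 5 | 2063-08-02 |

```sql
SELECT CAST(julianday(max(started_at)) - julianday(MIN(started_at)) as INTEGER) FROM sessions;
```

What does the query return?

1302

MIN = 2063-04-25, MAX = 2066-11-17.
5 days remain in April 2063 after the 25th (30 − 25).
Full months from May 2063 through October 2066 contribute their day counts.
Then 17 days into November 2066.
Total: 5 + 31 + 30 + 31 + 31 + 30 + 31 + 30 + 31 + 31 + 29 + 31 + 30 + 31 + 30 + 31 + 31 + 30 + 31 + 30 + 31 + 31 + 28 + 31 + 30 + 31 + 30 + 31 + 31 + 30 + 31 + 30 + 31 + 31 + 28 + 31 + 30 + 31 + 30 + 31 + 31 + 30 + 31 + 17 = 1302.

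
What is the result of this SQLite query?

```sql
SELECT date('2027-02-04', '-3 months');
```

2026-11-04

Adding -3 months to 2027-02-04 gives 2026-11-04.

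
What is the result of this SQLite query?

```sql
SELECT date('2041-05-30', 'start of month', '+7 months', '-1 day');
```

`start of month` rewinds 2041-05-30 to 2041-05-01.
Adding +7 months to 2041-05-01 gives 2041-12-01.
Going back 1 day from 2041-12-01 reaches 2041-11-30 (last day of November, 30 days).

2041-11-30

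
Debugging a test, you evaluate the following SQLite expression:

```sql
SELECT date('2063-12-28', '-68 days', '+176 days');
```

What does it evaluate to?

Applying '-68 days' to 2063-12-28: counting 68 days back gives 2063-10-21.
Applying '+176 days' to 2063-10-21: counting 176 days forward gives 2064-04-14.

2064-04-14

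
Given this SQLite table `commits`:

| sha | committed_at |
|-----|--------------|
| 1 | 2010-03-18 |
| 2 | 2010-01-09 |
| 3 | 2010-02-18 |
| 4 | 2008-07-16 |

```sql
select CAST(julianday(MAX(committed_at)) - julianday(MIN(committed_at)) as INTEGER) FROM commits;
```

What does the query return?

610

MIN = 2008-07-16, MAX = 2010-03-18.
15 days remain in July 2008 after the 16th (31 − 16).
Full months from August 2008 through February 2010 contribute their day counts.
Then 18 days into March 2010.
Total: 15 + 31 + 30 + 31 + 30 + 31 + 31 + 28 + 31 + 30 + 31 + 30 + 31 + 31 + 30 + 31 + 30 + 31 + 31 + 28 + 18 = 610.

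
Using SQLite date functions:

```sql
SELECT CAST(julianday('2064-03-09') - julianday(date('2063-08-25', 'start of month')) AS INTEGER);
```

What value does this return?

221

`start of month` rewinds 2063-08-25 to 2063-08-01.
30 days remain in August 2063 after the 1st (31 − 1).
Full months from September 2063 through February 2064 contribute their day counts.
Then 9 days into March 2064.
Total: 30 + 30 + 31 + 30 + 31 + 31 + 29 + 9 = 221.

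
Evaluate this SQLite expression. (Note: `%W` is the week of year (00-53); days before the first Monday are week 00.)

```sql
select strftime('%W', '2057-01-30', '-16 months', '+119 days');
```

First apply '-16 months', '+119 days': 2057-01-30 → 2056-01-27.
2056-01-27 is a Thursday. SQLite's %W counts Mondays since the year started; the result is 04.

04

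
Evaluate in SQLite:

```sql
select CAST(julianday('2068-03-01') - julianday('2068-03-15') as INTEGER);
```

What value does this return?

Both dates are in March 2068: 15 − 1 = 14.
The subtraction is earlier − later, so the result is −14 → -14.

-14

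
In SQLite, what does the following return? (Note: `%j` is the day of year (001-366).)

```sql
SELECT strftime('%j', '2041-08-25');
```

Day-of-year for 2041-08-25: days since 2041-01-01 inclusive = 237, zero-padded to 237.

237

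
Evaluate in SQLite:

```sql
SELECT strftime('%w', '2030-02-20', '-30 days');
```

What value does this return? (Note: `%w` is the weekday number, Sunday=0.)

First apply '-30 days': 2030-02-20 → 2030-01-21.
2030-01-21 is a Monday; with Sunday=0 that is 1.

1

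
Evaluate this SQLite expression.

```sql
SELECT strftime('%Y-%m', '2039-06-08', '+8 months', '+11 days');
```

First apply '+8 months', '+11 days': 2039-06-08 → 2040-02-19.
`%Y-%m` extracts the year-month: 2040-02.

2040-02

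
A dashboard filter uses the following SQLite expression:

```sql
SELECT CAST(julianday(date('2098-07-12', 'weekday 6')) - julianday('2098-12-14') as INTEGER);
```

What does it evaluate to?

`weekday 6` advances to the next Saturday; 2098-07-12 is already a Saturday, so it stays at 2098-07-12.
19 days remain in July 2098 after the 12th (31 − 12).
August 2098: 31 days.
September 2098: 30 days.
October 2098: 31 days.
November 2098: 30 days.
Then 14 days into December 2098.
Total: 19 + 31 + 30 + 31 + 30 + 14 = 155.
The subtraction is earlier − later, so the result is −155 → -155.

-155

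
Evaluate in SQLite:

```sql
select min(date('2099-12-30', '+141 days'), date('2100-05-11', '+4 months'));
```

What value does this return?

date('2099-12-30', '+141 days') → 2100-05-20.
date('2100-05-11', '+4 months') → 2100-09-11.
Earlier of the two is 2100-05-20.

2100-05-20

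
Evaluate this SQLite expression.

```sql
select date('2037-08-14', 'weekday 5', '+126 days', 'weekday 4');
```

2037-12-24

`weekday 5` advances to the next Friday; 2037-08-14 is already a Friday, so it stays at 2037-08-14.
Applying '+126 days' to 2037-08-14: counting 126 days forward gives 2037-12-18.
`weekday 4` advances to the next Thursday; 2037-12-18 is a Friday, so it moves forward to 2037-12-24.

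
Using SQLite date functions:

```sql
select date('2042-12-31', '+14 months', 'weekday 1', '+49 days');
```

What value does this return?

Adding +14 months to 2042-12-31 targets 2044-02-31. February 2044 has only 29 days, so SQLite normalizes the 2-day overflow forward to 2044-03-02.
`weekday 1` advances to the next Monday; 2044-03-02 is a Wednesday, so it moves forward to 2044-03-07.
Applying '+49 days' to 2044-03-07: counting 49 days forward gives 2044-04-25.

2044-04-25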